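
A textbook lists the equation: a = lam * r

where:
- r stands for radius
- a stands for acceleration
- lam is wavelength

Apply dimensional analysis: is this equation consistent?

No

r (radius) has dimensions [L].
a (acceleration) has dimensions [L T^-2].
lam (wavelength) has dimensions [L].

Left side: [L T^-2]
Right side: [L^2]

The two sides have different dimensions, so the equation is NOT dimensionally consistent.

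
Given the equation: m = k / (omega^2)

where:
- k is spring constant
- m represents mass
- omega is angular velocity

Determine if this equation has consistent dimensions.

Yes

k (spring constant) has dimensions [M T^-2].
m (mass) has dimensions [M].
omega (angular velocity) has dimensions [T^-1].

Left side: [M]
Right side: [M]

Both sides have the same dimensions, so the equation is dimensionally consistent.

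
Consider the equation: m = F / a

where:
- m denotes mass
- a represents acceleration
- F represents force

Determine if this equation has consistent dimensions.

Yes

m (mass) has dimensions [M].
a (acceleration) has dimensions [L T^-2].
F (force) has dimensions [L M T^-2].

Left side: [M]
Right side: [M]

Both sides have the same dimensions, so the equation is dimensionally consistent.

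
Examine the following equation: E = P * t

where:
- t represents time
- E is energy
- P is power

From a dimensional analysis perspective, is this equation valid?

Yes

t (time) has dimensions [T].
E (energy) has dimensions [L^2 M T^-2].
P (power) has dimensions [L^2 M T^-3].

Left side: [L^2 M T^-2]
Right side: [L^2 M T^-2]

Both sides have the same dimensions, so the equation is dimensionally consistent.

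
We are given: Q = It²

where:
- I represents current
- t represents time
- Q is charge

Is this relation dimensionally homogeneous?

No

I (current) has dimensions [I].
t (time) has dimensions [T].
Q (charge) has dimensions [I T].

Left side: [I T]
Right side: [I T^2]

The two sides have different dimensions, so the equation is NOT dimensionally consistent.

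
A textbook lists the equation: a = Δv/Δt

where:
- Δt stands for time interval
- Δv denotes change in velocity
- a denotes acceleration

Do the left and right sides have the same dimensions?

Yes

Δt (time interval) has dimensions [T].
Δv (change in velocity) has dimensions [L T^-1].
a (acceleration) has dimensions [L T^-2].

Left side: [L T^-2]
Right side: [L T^-2]

Both sides have the same dimensions, so the equation is dimensionally consistent.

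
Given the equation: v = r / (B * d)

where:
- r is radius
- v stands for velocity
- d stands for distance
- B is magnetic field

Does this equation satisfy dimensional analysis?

No

r (radius) has dimensions [L].
v (velocity) has dimensions [L T^-1].
d (distance) has dimensions [L].
B (magnetic field) has dimensions [I^-1 M T^-2].

Left side: [L T^-1]
Right side: [I M^-1 T^2]

The two sides have different dimensions, so the equation is NOT dimensionally consistent.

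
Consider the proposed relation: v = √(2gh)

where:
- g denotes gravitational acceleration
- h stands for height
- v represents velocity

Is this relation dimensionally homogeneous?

Yes

g (gravitational acceleration) has dimensions [L T^-2].
h (height) has dimensions [L].
v (velocity) has dimensions [L T^-1].

Left side: [L T^-1]
Right side: [L T^-1]

Both sides have the same dimensions, so the equation is dimensionally consistent.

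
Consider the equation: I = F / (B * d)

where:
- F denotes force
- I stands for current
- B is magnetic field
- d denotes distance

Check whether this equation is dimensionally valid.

Yes

F (force) has dimensions [L M T^-2].
I (current) has dimensions [I].
B (magnetic field) has dimensions [I^-1 M T^-2].
d (distance) has dimensions [L].

Left side: [I]
Right side: [I]

Both sides have the same dimensions, so the equation is dimensionally consistent.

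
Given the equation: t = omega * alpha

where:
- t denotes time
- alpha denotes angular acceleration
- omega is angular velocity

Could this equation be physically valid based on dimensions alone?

No

t (time) has dimensions [T].
alpha (angular acceleration) has dimensions [T^-2].
omega (angular velocity) has dimensions [T^-1].

Left side: [T]
Right side: [T^-3]

The two sides have different dimensions, so the equation is NOT dimensionally consistent.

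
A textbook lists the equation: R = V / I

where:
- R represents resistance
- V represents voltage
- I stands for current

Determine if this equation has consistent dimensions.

Yes

R (resistance) has dimensions [I^-2 L^2 M T^-3].
V (voltage) has dimensions [I^-1 L^2 M T^-3].
I (current) has dimensions [I].

Left side: [I^-2 L^2 M T^-3]
Right side: [I^-2 L^2 M T^-3]

Both sides have the same dimensions, so the equation is dimensionally consistent.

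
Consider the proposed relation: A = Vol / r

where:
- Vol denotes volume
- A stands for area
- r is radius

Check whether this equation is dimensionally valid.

Yes

Vol (volume) has dimensions [L^3].
A (area) has dimensions [L^2].
r (radius) has dimensions [L].

Left side: [L^2]
Right side: [L^2]

Both sides have the same dimensions, so the equation is dimensionally consistent.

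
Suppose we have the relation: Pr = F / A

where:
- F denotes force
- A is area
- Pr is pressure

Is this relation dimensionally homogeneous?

Yes

F (force) has dimensions [L M T^-2].
A (area) has dimensions [L^2].
Pr (pressure) has dimensions [L^-1 M T^-2].

Left side: [L^-1 M T^-2]
Right side: [L^-1 M T^-2]

Both sides have the same dimensions, so the equation is dimensionally consistent.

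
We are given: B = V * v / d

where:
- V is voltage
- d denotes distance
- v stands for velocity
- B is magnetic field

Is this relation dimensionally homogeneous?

No

V (voltage) has dimensions [I^-1 L^2 M T^-3].
d (distance) has dimensions [L].
v (velocity) has dimensions [L T^-1].
B (magnetic field) has dimensions [I^-1 M T^-2].

Left side: [I^-1 M T^-2]
Right side: [I^-1 L^2 M T^-4]

The two sides have different dimensions, so the equation is NOT dimensionally consistent.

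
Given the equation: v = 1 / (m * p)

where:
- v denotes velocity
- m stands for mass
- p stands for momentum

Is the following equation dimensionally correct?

No

v (velocity) has dimensions [L T^-1].
m (mass) has dimensions [M].
p (momentum) has dimensions [L M T^-1].

Left side: [L T^-1]
Right side: [L^-1 M^-2 T]

The two sides have different dimensions, so the equation is NOT dimensionally consistent.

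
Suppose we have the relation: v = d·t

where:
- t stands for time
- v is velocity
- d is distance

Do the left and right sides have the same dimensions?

No

t (time) has dimensions [T].
v (velocity) has dimensions [L T^-1].
d (distance) has dimensions [L].

Left side: [L T^-1]
Right side: [L T]

The two sides have different dimensions, so the equation is NOT dimensionally consistent.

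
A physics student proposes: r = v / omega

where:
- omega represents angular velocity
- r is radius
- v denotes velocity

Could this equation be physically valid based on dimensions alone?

Yes

omega (angular velocity) has dimensions [T^-1].
r (radius) has dimensions [L].
v (velocity) has dimensions [L T^-1].

Left side: [L]
Right side: [L]

Both sides have the same dimensions, so the equation is dimensionally consistent.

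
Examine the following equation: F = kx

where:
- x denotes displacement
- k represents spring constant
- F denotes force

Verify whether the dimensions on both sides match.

Yes

x (displacement) has dimensions [L].
k (spring constant) has dimensions [M T^-2].
F (force) has dimensions [L M T^-2].

Left side: [L M T^-2]
Right side: [L M T^-2]

Both sides have the same dimensions, so the equation is dimensionally consistent.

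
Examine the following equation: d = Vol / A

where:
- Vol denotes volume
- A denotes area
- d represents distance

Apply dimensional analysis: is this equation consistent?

Yes

Vol (volume) has dimensions [L^3].
A (area) has dimensions [L^2].
d (distance) has dimensions [L].

Left side: [L]
Right side: [L]

Both sides have the same dimensions, so the equation is dimensionally consistent.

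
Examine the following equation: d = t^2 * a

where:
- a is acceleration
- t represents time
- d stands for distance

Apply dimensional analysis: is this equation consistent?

Yes

a (acceleration) has dimensions [L T^-2].
t (time) has dimensions [T].
d (distance) has dimensions [L].

Left side: [L]
Right side: [L]

Both sides have the same dimensions, so the equation is dimensionally consistent.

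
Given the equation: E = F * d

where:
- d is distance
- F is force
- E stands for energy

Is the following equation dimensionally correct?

Yes

d (distance) has dimensions [L].
F (force) has dimensions [L M T^-2].
E (energy) has dimensions [L^2 M T^-2].

Left side: [L^2 M T^-2]
Right side: [L^2 M T^-2]

Both sides have the same dimensions, so the equation is dimensionally consistent.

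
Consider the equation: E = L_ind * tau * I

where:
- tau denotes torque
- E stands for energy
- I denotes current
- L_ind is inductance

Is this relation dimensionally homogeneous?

No

tau (torque) has dimensions [L^2 M T^-2].
E (energy) has dimensions [L^2 M T^-2].
I (current) has dimensions [I].
L_ind (inductance) has dimensions [I^-2 L^2 M T^-2].

Left side: [L^2 M T^-2]
Right side: [I^-1 L^4 M^2 T^-4]

The two sides have different dimensions, so the equation is NOT dimensionally consistent.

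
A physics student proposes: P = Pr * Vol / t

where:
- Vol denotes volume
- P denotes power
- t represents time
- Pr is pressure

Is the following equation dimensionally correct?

Yes

Vol (volume) has dimensions [L^3].
P (power) has dimensions [L^2 M T^-3].
t (time) has dimensions [T].
Pr (pressure) has dimensions [L^-1 M T^-2].

Left side: [L^2 M T^-3]
Right side: [L^2 M T^-3]

Both sides have the same dimensions, so the equation is dimensionally consistent.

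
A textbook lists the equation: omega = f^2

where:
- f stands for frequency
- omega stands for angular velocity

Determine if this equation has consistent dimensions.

No

f (frequency) has dimensions [T^-1].
omega (angular velocity) has dimensions [T^-1].

Left side: [T^-1]
Right side: [T^-2]

The two sides have different dimensions, so the equation is NOT dimensionally consistent.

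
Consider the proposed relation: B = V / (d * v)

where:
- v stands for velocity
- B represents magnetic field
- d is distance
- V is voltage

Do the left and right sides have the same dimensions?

Yes

v (velocity) has dimensions [L T^-1].
B (magnetic field) has dimensions [I^-1 M T^-2].
d (distance) has dimensions [L].
V (voltage) has dimensions [I^-1 L^2 M T^-3].

Left side: [I^-1 M T^-2]
Right side: [I^-1 M T^-2]

Both sides have the same dimensions, so the equation is dimensionally consistent.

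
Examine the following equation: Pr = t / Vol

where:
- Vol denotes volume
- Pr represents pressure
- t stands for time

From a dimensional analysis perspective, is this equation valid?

No

Vol (volume) has dimensions [L^3].
Pr (pressure) has dimensions [L^-1 M T^-2].
t (time) has dimensions [T].

Left side: [L^-1 M T^-2]
Right side: [L^-3 T]

The two sides have different dimensions, so the equation is NOT dimensionally consistent.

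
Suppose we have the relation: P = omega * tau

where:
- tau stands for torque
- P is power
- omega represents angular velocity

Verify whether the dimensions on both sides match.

Yes

tau (torque) has dimensions [L^2 M T^-2].
P (power) has dimensions [L^2 M T^-3].
omega (angular velocity) has dimensions [T^-1].

Left side: [L^2 M T^-3]
Right side: [L^2 M T^-3]

Both sides have the same dimensions, so the equation is dimensionally consistent.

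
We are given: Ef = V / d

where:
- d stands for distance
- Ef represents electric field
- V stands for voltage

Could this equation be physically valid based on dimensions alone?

Yes

d (distance) has dimensions [L].
Ef (electric field) has dimensions [I^-1 L M T^-3].
V (voltage) has dimensions [I^-1 L^2 M T^-3].

Left side: [I^-1 L M T^-3]
Right side: [I^-1 L M T^-3]

Both sides have the same dimensions, so the equation is dimensionally consistent.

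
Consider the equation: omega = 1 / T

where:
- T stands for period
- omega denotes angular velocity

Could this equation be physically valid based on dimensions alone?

Yes

T (period) has dimensions [T].
omega (angular velocity) has dimensions [T^-1].

Left side: [T^-1]
Right side: [T^-1]

Both sides have the same dimensions, so the equation is dimensionally consistent.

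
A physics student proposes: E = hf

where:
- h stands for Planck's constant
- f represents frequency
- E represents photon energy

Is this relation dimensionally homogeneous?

Yes

h (Planck's constant) has dimensions [L^2 M T^-1].
f (frequency) has dimensions [T^-1].
E (photon energy) has dimensions [L^2 M T^-2].

Left side: [L^2 M T^-2]
Right side: [L^2 M T^-2]

Both sides have the same dimensions, so the equation is dimensionally consistent.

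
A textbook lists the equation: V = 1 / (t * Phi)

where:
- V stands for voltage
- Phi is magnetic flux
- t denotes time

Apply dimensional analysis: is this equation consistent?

No

V (voltage) has dimensions [I^-1 L^2 M T^-3].
Phi (magnetic flux) has dimensions [I^-1 L^2 M T^-2].
t (time) has dimensions [T].

Left side: [I^-1 L^2 M T^-3]
Right side: [I L^-2 M^-1 T]

The two sides have different dimensions, so the equation is NOT dimensionally consistent.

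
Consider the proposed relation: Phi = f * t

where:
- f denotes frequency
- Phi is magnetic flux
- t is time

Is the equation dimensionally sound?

No

f (frequency) has dimensions [T^-1].
Phi (magnetic flux) has dimensions [I^-1 L^2 M T^-2].
t (time) has dimensions [T].

Left side: [I^-1 L^2 M T^-2]
Right side: [dimensionless]

The two sides have different dimensions, so the equation is NOT dimensionally consistent.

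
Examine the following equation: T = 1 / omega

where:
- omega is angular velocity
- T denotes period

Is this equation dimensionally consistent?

Yes

omega (angular velocity) has dimensions [T^-1].
T (period) has dimensions [T].

Left side: [T]
Right side: [T]

Both sides have the same dimensions, so the equation is dimensionally consistent.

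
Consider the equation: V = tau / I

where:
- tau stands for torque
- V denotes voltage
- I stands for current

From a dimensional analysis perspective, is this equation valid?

No

tau (torque) has dimensions [L^2 M T^-2].
V (voltage) has dimensions [I^-1 L^2 M T^-3].
I (current) has dimensions [I].

Left side: [I^-1 L^2 M T^-3]
Right side: [I^-1 L^2 M T^-2]

The two sides have different dimensions, so the equation is NOT dimensionally consistent.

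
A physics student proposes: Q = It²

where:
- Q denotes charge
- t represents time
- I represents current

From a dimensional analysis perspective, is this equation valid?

No

Q (charge) has dimensions [I T].
t (time) has dimensions [T].
I (current) has dimensions [I].

Left side: [I T]
Right side: [I T^2]

The two sides have different dimensions, so the equation is NOT dimensionally consistent.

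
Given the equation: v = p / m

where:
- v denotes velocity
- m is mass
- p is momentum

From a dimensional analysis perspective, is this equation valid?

Yes

v (velocity) has dimensions [L T^-1].
m (mass) has dimensions [M].
p (momentum) has dimensions [L M T^-1].

Left side: [L T^-1]
Right side: [L T^-1]

Both sides have the same dimensions, so the equation is dimensionally consistent.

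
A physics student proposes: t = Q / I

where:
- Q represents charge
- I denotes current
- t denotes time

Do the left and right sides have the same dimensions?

Yes

Q (charge) has dimensions [I T].
I (current) has dimensions [I].
t (time) has dimensions [T].

Left side: [T]
Right side: [T]

Both sides have the same dimensions, so the equation is dimensionally consistent.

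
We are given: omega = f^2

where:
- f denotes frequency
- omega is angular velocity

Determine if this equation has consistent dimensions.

No

f (frequency) has dimensions [T^-1].
omega (angular velocity) has dimensions [T^-1].

Left side: [T^-1]
Right side: [T^-2]

The two sides have different dimensions, so the equation is NOT dimensionally consistent.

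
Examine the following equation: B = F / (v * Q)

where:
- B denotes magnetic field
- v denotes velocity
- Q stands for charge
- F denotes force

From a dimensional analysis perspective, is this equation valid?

Yes

B (magnetic field) has dimensions [I^-1 M T^-2].
v (velocity) has dimensions [L T^-1].
Q (charge) has dimensions [I T].
F (force) has dimensions [L M T^-2].

Left side: [I^-1 M T^-2]
Right side: [I^-1 M T^-2]

Both sides have the same dimensions, so the equation is dimensionally consistent.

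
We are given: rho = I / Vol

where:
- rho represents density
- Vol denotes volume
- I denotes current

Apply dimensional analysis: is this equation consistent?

No

rho (density) has dimensions [L^-3 M].
Vol (volume) has dimensions [L^3].
I (current) has dimensions [I].

Left side: [L^-3 M]
Right side: [I L^-3]

The two sides have different dimensions, so the equation is NOT dimensionally consistent.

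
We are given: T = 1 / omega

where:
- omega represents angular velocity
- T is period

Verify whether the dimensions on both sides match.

Yes

omega (angular velocity) has dimensions [T^-1].
T (period) has dimensions [T].

Left side: [T]
Right side: [T]

Both sides have the same dimensions, so the equation is dimensionally consistent.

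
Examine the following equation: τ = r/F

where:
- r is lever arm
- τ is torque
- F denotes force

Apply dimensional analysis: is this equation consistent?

No

r (lever arm) has dimensions [L].
τ (torque) has dimensions [L^2 M T^-2].
F (force) has dimensions [L M T^-2].

Left side: [L^2 M T^-2]
Right side: [M^-1 T^2]

The two sides have different dimensions, so the equation is NOT dimensionally consistent.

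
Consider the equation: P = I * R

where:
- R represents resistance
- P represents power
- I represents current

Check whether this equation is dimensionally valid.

No

R (resistance) has dimensions [I^-2 L^2 M T^-3].
P (power) has dimensions [L^2 M T^-3].
I (current) has dimensions [I].

Left side: [L^2 M T^-3]
Right side: [I^-1 L^2 M T^-3]

The two sides have different dimensions, so the equation is NOT dimensionally consistent.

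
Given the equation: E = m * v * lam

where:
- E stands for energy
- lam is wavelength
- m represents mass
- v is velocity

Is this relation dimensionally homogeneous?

No

E (energy) has dimensions [L^2 M T^-2].
lam (wavelength) has dimensions [L].
m (mass) has dimensions [M].
v (velocity) has dimensions [L T^-1].

Left side: [L^2 M T^-2]
Right side: [L^2 M T^-1]

The two sides have different dimensions, so the equation is NOT dimensionally consistent.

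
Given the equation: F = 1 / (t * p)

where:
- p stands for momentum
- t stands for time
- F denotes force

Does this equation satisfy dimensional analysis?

No

p (momentum) has dimensions [L M T^-1].
t (time) has dimensions [T].
F (force) has dimensions [L M T^-2].

Left side: [L M T^-2]
Right side: [L^-1 M^-1]

The two sides have different dimensions, so the equation is NOT dimensionally consistent.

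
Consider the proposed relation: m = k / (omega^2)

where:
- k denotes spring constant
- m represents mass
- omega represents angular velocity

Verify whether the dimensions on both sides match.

Yes

k (spring constant) has dimensions [M T^-2].
m (mass) has dimensions [M].
omega (angular velocity) has dimensions [T^-1].

Left side: [M]
Right side: [M]

Both sides have the same dimensions, so the equation is dimensionally consistent.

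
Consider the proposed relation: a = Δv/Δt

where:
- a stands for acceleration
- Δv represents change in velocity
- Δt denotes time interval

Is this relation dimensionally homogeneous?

Yes

a (acceleration) has dimensions [L T^-2].
Δv (change in velocity) has dimensions [L T^-1].
Δt (time interval) has dimensions [T].

Left side: [L T^-2]
Right side: [L T^-2]

Both sides have the same dimensions, so the equation is dimensionally consistent.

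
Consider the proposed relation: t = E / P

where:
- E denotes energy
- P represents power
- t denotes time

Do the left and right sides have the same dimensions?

Yes

E (energy) has dimensions [L^2 M T^-2].
P (power) has dimensions [L^2 M T^-3].
t (time) has dimensions [T].

Left side: [T]
Right side: [T]

Both sides have the same dimensions, so the equation is dimensionally consistent.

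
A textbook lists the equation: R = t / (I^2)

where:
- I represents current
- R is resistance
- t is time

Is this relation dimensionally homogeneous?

No

I (current) has dimensions [I].
R (resistance) has dimensions [I^-2 L^2 M T^-3].
t (time) has dimensions [T].

Left side: [I^-2 L^2 M T^-3]
Right side: [I^-2 T]

The two sides have different dimensions, so the equation is NOT dimensionally consistent.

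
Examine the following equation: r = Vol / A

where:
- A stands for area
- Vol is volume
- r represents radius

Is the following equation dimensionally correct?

Yes

A (area) has dimensions [L^2].
Vol (volume) has dimensions [L^3].
r (radius) has dimensions [L].

Left side: [L]
Right side: [L]

Both sides have the same dimensions, so the equation is dimensionally consistent.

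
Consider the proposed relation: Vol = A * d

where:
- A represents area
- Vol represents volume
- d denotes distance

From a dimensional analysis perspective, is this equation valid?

Yes

A (area) has dimensions [L^2].
Vol (volume) has dimensions [L^3].
d (distance) has dimensions [L].

Left side: [L^3]
Right side: [L^3]

Both sides have the same dimensions, so the equation is dimensionally consistent.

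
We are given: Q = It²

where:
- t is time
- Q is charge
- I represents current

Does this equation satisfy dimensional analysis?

No

t (time) has dimensions [T].
Q (charge) has dimensions [I T].
I (current) has dimensions [I].

Left side: [I T]
Right side: [I T^2]

The two sides have different dimensions, so the equation is NOT dimensionally consistent.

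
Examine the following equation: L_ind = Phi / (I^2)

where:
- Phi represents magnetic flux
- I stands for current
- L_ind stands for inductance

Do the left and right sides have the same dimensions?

No

Phi (magnetic flux) has dimensions [I^-1 L^2 M T^-2].
I (current) has dimensions [I].
L_ind (inductance) has dimensions [I^-2 L^2 M T^-2].

Left side: [I^-2 L^2 M T^-2]
Right side: [I^-3 L^2 M T^-2]

The two sides have different dimensions, so the equation is NOT dimensionally consistent.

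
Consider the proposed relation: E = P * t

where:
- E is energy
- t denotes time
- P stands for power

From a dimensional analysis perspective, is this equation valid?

Yes

E (energy) has dimensions [L^2 M T^-2].
t (time) has dimensions [T].
P (power) has dimensions [L^2 M T^-3].

Left side: [L^2 M T^-2]
Right side: [L^2 M T^-2]

Both sides have the same dimensions, so the equation is dimensionally consistent.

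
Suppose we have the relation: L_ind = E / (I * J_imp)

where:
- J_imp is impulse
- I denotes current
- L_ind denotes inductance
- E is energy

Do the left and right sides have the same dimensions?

No

J_imp (impulse) has dimensions [L M T^-1].
I (current) has dimensions [I].
L_ind (inductance) has dimensions [I^-2 L^2 M T^-2].
E (energy) has dimensions [L^2 M T^-2].

Left side: [I^-2 L^2 M T^-2]
Right side: [I^-1 L T^-1]

The two sides have different dimensions, so the equation is NOT dimensionally consistent.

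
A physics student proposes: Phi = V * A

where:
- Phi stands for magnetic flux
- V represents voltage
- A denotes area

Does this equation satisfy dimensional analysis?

No

Phi (magnetic flux) has dimensions [I^-1 L^2 M T^-2].
V (voltage) has dimensions [I^-1 L^2 M T^-3].
A (area) has dimensions [L^2].

Left side: [I^-1 L^2 M T^-2]
Right side: [I^-1 L^4 M T^-3]

The two sides have different dimensions, so the equation is NOT dimensionally consistent.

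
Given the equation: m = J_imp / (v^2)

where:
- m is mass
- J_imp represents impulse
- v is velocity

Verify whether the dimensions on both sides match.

No

m (mass) has dimensions [M].
J_imp (impulse) has dimensions [L M T^-1].
v (velocity) has dimensions [L T^-1].

Left side: [M]
Right side: [L^-1 M T]

The two sides have different dimensions, so the equation is NOT dimensionally consistent.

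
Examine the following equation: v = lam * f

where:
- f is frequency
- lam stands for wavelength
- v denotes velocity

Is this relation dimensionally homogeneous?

Yes

f (frequency) has dimensions [T^-1].
lam (wavelength) has dimensions [L].
v (velocity) has dimensions [L T^-1].

Left side: [L T^-1]
Right side: [L T^-1]

Both sides have the same dimensions, so the equation is dimensionally consistent.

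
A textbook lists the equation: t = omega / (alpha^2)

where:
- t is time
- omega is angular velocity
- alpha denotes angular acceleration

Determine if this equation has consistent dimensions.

No

t (time) has dimensions [T].
omega (angular velocity) has dimensions [T^-1].
alpha (angular acceleration) has dimensions [T^-2].

Left side: [T]
Right side: [T^3]

The two sides have different dimensions, so the equation is NOT dimensionally consistent.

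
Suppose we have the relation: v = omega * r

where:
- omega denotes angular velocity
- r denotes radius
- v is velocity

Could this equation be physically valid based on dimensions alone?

Yes

omega (angular velocity) has dimensions [T^-1].
r (radius) has dimensions [L].
v (velocity) has dimensions [L T^-1].

Left side: [L T^-1]
Right side: [L T^-1]

Both sides have the same dimensions, so the equation is dimensionally consistent.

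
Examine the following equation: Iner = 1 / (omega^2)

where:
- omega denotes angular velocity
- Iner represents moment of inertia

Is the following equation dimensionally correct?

No

omega (angular velocity) has dimensions [T^-1].
Iner (moment of inertia) has dimensions [L^2 M].

Left side: [L^2 M]
Right side: [T^2]

The two sides have different dimensions, so the equation is NOT dimensionally consistent.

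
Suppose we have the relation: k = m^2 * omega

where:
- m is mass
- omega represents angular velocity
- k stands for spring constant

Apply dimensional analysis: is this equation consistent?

No

m (mass) has dimensions [M].
omega (angular velocity) has dimensions [T^-1].
k (spring constant) has dimensions [M T^-2].

Left side: [M T^-2]
Right side: [M^2 T^-1]

The two sides have different dimensions, so the equation is NOT dimensionally consistent.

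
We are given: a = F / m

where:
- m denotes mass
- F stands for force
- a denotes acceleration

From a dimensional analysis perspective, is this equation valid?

Yes

m (mass) has dimensions [M].
F (force) has dimensions [L M T^-2].
a (acceleration) has dimensions [L T^-2].

Left side: [L T^-2]
Right side: [L T^-2]

Both sides have the same dimensions, so the equation is dimensionally consistent.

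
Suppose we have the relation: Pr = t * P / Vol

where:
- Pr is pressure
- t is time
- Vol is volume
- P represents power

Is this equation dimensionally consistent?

Yes

Pr (pressure) has dimensions [L^-1 M T^-2].
t (time) has dimensions [T].
Vol (volume) has dimensions [L^3].
P (power) has dimensions [L^2 M T^-3].

Left side: [L^-1 M T^-2]
Right side: [L^-1 M T^-2]

Both sides have the same dimensions, so the equation is dimensionally consistent.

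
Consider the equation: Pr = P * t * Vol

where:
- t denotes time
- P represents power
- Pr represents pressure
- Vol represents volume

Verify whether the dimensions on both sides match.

No

t (time) has dimensions [T].
P (power) has dimensions [L^2 M T^-3].
Pr (pressure) has dimensions [L^-1 M T^-2].
Vol (volume) has dimensions [L^3].

Left side: [L^-1 M T^-2]
Right side: [L^5 M T^-2]

The two sides have different dimensions, so the equation is NOT dimensionally consistent.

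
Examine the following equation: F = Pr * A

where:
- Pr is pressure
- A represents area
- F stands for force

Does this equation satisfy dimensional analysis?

Yes

Pr (pressure) has dimensions [L^-1 M T^-2].
A (area) has dimensions [L^2].
F (force) has dimensions [L M T^-2].

Left side: [L M T^-2]
Right side: [L M T^-2]

Both sides have the same dimensions, so the equation is dimensionally consistent.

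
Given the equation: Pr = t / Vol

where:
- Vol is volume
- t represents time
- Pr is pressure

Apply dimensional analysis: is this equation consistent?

No

Vol (volume) has dimensions [L^3].
t (time) has dimensions [T].
Pr (pressure) has dimensions [L^-1 M T^-2].

Left side: [L^-1 M T^-2]
Right side: [L^-3 T]

The two sides have different dimensions, so the equation is NOT dimensionally consistent.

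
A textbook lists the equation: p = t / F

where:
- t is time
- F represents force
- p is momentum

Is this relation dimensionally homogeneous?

No

t (time) has dimensions [T].
F (force) has dimensions [L M T^-2].
p (momentum) has dimensions [L M T^-1].

Left side: [L M T^-1]
Right side: [L^-1 M^-1 T^3]

The two sides have different dimensions, so the equation is NOT dimensionally consistent.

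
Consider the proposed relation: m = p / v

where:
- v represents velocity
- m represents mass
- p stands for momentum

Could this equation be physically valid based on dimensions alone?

Yes

v (velocity) has dimensions [L T^-1].
m (mass) has dimensions [M].
p (momentum) has dimensions [L M T^-1].

Left side: [M]
Right side: [M]

Both sides have the same dimensions, so the equation is dimensionally consistent.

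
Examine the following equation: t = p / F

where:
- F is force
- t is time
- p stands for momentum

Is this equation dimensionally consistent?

Yes

F (force) has dimensions [L M T^-2].
t (time) has dimensions [T].
p (momentum) has dimensions [L M T^-1].

Left side: [T]
Right side: [T]

Both sides have the same dimensions, so the equation is dimensionally consistent.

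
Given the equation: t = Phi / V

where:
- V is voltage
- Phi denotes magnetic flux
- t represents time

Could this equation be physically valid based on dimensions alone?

Yes

V (voltage) has dimensions [I^-1 L^2 M T^-3].
Phi (magnetic flux) has dimensions [I^-1 L^2 M T^-2].
t (time) has dimensions [T].

Left side: [T]
Right side: [T]

Both sides have the same dimensions, so the equation is dimensionally consistent.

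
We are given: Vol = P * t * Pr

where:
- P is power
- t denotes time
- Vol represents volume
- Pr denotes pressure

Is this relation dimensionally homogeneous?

No

P (power) has dimensions [L^2 M T^-3].
t (time) has dimensions [T].
Vol (volume) has dimensions [L^3].
Pr (pressure) has dimensions [L^-1 M T^-2].

Left side: [L^3]
Right side: [L M^2 T^-4]

The two sides have different dimensions, so the equation is NOT dimensionally consistent.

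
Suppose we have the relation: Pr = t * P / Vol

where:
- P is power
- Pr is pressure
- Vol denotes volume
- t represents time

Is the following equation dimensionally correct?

Yes

P (power) has dimensions [L^2 M T^-3].
Pr (pressure) has dimensions [L^-1 M T^-2].
Vol (volume) has dimensions [L^3].
t (time) has dimensions [T].

Left side: [L^-1 M T^-2]
Right side: [L^-1 M T^-2]

Both sides have the same dimensions, so the equation is dimensionally consistent.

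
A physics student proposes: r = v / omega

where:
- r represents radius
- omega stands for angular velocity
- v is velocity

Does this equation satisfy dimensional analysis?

Yes

r (radius) has dimensions [L].
omega (angular velocity) has dimensions [T^-1].
v (velocity) has dimensions [L T^-1].

Left side: [L]
Right side: [L]

Both sides have the same dimensions, so the equation is dimensionally consistent.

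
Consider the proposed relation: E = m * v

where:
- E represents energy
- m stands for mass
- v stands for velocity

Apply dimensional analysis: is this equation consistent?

No

E (energy) has dimensions [L^2 M T^-2].
m (mass) has dimensions [M].
v (velocity) has dimensions [L T^-1].

Left side: [L^2 M T^-2]
Right side: [L M T^-1]

The two sides have different dimensions, so the equation is NOT dimensionally consistent.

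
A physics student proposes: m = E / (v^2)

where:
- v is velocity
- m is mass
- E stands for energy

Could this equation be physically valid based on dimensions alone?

Yes

v (velocity) has dimensions [L T^-1].
m (mass) has dimensions [M].
E (energy) has dimensions [L^2 M T^-2].

Left side: [M]
Right side: [M]

Both sides have the same dimensions, so the equation is dimensionally consistent.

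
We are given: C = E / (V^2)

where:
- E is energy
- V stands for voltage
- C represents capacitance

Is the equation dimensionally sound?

Yes

E (energy) has dimensions [L^2 M T^-2].
V (voltage) has dimensions [I^-1 L^2 M T^-3].
C (capacitance) has dimensions [I^2 L^-2 M^-1 T^4].

Left side: [I^2 L^-2 M^-1 T^4]
Right side: [I^2 L^-2 M^-1 T^4]

Both sides have the same dimensions, so the equation is dimensionally consistent.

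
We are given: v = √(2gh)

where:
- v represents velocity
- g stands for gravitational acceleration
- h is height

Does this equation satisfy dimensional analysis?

Yes

v (velocity) has dimensions [L T^-1].
g (gravitational acceleration) has dimensions [L T^-2].
h (height) has dimensions [L].

Left side: [L T^-1]
Right side: [L T^-1]

Both sides have the same dimensions, so the equation is dimensionally consistent.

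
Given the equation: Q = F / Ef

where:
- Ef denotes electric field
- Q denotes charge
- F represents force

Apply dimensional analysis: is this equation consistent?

Yes

Ef (electric field) has dimensions [I^-1 L M T^-3].
Q (charge) has dimensions [I T].
F (force) has dimensions [L M T^-2].

Left side: [I T]
Right side: [I T]

Both sides have the same dimensions, so the equation is dimensionally consistent.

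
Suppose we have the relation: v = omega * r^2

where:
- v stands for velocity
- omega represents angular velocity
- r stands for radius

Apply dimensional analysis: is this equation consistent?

No

v (velocity) has dimensions [L T^-1].
omega (angular velocity) has dimensions [T^-1].
r (radius) has dimensions [L].

Left side: [L T^-1]
Right side: [L^2 T^-1]

The two sides have different dimensions, so the equation is NOT dimensionally consistent.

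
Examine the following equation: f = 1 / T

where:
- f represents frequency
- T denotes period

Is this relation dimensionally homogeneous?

Yes

f (frequency) has dimensions [T^-1].
T (period) has dimensions [T].

Left side: [T^-1]
Right side: [T^-1]

Both sides have the same dimensions, so the equation is dimensionally consistent.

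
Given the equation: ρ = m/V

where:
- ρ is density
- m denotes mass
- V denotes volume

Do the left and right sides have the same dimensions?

Yes

ρ (density) has dimensions [L^-3 M].
m (mass) has dimensions [M].
V (volume) has dimensions [L^3].

Left side: [L^-3 M]
Right side: [L^-3 M]

Both sides have the same dimensions, so the equation is dimensionally consistent.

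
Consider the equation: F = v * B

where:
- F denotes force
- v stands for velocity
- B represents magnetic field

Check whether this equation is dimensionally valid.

No

F (force) has dimensions [L M T^-2].
v (velocity) has dimensions [L T^-1].
B (magnetic field) has dimensions [I^-1 M T^-2].

Left side: [L M T^-2]
Right side: [I^-1 L M T^-3]

The two sides have different dimensions, so the equation is NOT dimensionally consistent.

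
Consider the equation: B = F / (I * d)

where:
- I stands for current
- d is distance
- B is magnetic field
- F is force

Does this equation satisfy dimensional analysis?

Yes

I (current) has dimensions [I].
d (distance) has dimensions [L].
B (magnetic field) has dimensions [I^-1 M T^-2].
F (force) has dimensions [L M T^-2].

Left side: [I^-1 M T^-2]
Right side: [I^-1 M T^-2]

Both sides have the same dimensions, so the equation is dimensionally consistent.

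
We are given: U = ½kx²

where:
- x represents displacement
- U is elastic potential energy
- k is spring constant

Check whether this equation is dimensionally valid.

Yes

x (displacement) has dimensions [L].
U (elastic potential energy) has dimensions [L^2 M T^-2].
k (spring constant) has dimensions [M T^-2].

Left side: [L^2 M T^-2]
Right side: [L^2 M T^-2]

Both sides have the same dimensions, so the equation is dimensionally consistent.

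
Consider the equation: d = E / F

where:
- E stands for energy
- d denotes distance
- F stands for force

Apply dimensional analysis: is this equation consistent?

Yes

E (energy) has dimensions [L^2 M T^-2].
d (distance) has dimensions [L].
F (force) has dimensions [L M T^-2].

Left side: [L]
Right side: [L]

Both sides have the same dimensions, so the equation is dimensionally consistent.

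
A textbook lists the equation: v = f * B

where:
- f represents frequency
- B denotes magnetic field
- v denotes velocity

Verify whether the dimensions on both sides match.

No

f (frequency) has dimensions [T^-1].
B (magnetic field) has dimensions [I^-1 M T^-2].
v (velocity) has dimensions [L T^-1].

Left side: [L T^-1]
Right side: [I^-1 M T^-3]

The two sides have different dimensions, so the equation is NOT dimensionally consistent.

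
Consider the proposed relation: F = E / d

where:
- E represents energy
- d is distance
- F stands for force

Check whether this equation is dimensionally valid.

Yes

E (energy) has dimensions [L^2 M T^-2].
d (distance) has dimensions [L].
F (force) has dimensions [L M T^-2].

Left side: [L M T^-2]
Right side: [L M T^-2]

Both sides have the same dimensions, so the equation is dimensionally consistent.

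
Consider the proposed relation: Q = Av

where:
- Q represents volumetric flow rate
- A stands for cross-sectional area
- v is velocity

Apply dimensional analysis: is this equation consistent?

Yes

Q (volumetric flow rate) has dimensions [L^3 T^-1].
A (cross-sectional area) has dimensions [L^2].
v (velocity) has dimensions [L T^-1].

Left side: [L^3 T^-1]
Right side: [L^3 T^-1]

Both sides have the same dimensions, so the equation is dimensionally consistent.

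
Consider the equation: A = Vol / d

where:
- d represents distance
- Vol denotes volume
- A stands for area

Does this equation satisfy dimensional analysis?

Yes

d (distance) has dimensions [L].
Vol (volume) has dimensions [L^3].
A (area) has dimensions [L^2].

Left side: [L^2]
Right side: [L^2]

Both sides have the same dimensions, so the equation is dimensionally consistent.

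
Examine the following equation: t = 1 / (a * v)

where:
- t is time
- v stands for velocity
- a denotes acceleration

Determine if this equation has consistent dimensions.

No

t (time) has dimensions [T].
v (velocity) has dimensions [L T^-1].
a (acceleration) has dimensions [L T^-2].

Left side: [T]
Right side: [L^-2 T^3]

The two sides have different dimensions, so the equation is NOT dimensionally consistent.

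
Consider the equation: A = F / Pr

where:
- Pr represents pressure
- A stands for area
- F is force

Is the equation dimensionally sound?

Yes

Pr (pressure) has dimensions [L^-1 M T^-2].
A (area) has dimensions [L^2].
F (force) has dimensions [L M T^-2].

Left side: [L^2]
Right side: [L^2]

Both sides have the same dimensions, so the equation is dimensionally consistent.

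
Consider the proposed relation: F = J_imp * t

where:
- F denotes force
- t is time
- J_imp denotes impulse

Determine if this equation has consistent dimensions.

No

F (force) has dimensions [L M T^-2].
t (time) has dimensions [T].
J_imp (impulse) has dimensions [L M T^-1].

Left side: [L M T^-2]
Right side: [L M]

The two sides have different dimensions, so the equation is NOT dimensionally consistent.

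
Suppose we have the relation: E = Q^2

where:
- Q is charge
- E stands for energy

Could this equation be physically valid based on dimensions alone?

No

Q (charge) has dimensions [I T].
E (energy) has dimensions [L^2 M T^-2].

Left side: [L^2 M T^-2]
Right side: [I^2 T^2]

The two sides have different dimensions, so the equation is NOT dimensionally consistent.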